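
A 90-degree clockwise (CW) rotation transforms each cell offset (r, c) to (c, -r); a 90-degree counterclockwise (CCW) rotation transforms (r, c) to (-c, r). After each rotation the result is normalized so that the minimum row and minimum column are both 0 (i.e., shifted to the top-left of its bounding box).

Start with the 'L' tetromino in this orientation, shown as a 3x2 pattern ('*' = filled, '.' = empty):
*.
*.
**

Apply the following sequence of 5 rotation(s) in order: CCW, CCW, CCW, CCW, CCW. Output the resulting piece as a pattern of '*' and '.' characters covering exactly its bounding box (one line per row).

Answer: ..*
***

Derivation:
Start:
*.
*.
**
After rotation 1 (CCW):
..*
***
After rotation 2 (CCW):
**
.*
.*
After rotation 3 (CCW):
***
*..
After rotation 4 (CCW):
*.
*.
**
After rotation 5 (CCW):
..*
***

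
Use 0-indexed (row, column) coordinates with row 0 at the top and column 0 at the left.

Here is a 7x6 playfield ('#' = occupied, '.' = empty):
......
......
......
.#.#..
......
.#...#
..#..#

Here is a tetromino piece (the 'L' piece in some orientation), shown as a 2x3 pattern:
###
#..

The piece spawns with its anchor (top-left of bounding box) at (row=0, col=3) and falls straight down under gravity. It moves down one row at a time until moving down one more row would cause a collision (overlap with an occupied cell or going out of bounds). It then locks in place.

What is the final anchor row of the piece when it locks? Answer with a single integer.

Answer: 1

Derivation:
Spawn at (row=0, col=3). Try each row:
  row 0: fits
  row 1: fits
  row 2: blocked -> lock at row 1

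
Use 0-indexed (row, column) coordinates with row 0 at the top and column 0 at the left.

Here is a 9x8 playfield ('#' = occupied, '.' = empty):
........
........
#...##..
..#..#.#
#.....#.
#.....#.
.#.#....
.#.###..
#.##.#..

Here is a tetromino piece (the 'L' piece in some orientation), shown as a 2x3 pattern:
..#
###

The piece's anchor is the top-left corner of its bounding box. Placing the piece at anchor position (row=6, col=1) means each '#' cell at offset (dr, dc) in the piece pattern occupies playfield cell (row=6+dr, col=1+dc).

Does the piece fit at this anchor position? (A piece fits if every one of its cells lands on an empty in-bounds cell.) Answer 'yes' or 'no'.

Check each piece cell at anchor (6, 1):
  offset (0,2) -> (6,3): occupied ('#') -> FAIL
  offset (1,0) -> (7,1): occupied ('#') -> FAIL
  offset (1,1) -> (7,2): empty -> OK
  offset (1,2) -> (7,3): occupied ('#') -> FAIL
All cells valid: no

Answer: no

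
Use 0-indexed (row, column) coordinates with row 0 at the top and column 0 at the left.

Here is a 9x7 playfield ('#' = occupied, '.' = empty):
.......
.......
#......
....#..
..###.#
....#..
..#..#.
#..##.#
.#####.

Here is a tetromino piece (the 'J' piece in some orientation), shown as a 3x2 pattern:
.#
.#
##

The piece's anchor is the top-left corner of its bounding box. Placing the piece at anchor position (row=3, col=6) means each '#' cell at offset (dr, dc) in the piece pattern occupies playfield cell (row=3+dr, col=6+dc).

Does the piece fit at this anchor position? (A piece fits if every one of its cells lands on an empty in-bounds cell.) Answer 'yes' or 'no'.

Check each piece cell at anchor (3, 6):
  offset (0,1) -> (3,7): out of bounds -> FAIL
  offset (1,1) -> (4,7): out of bounds -> FAIL
  offset (2,0) -> (5,6): empty -> OK
  offset (2,1) -> (5,7): out of bounds -> FAIL
All cells valid: no

Answer: no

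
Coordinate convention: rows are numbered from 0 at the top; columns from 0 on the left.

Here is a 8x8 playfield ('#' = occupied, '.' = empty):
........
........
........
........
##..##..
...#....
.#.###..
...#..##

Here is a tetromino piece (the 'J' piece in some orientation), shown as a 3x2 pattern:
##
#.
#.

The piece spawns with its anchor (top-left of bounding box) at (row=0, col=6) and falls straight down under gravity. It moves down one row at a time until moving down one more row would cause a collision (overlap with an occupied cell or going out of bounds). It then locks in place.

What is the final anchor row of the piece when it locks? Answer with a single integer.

Answer: 4

Derivation:
Spawn at (row=0, col=6). Try each row:
  row 0: fits
  row 1: fits
  row 2: fits
  row 3: fits
  row 4: fits
  row 5: blocked -> lock at row 4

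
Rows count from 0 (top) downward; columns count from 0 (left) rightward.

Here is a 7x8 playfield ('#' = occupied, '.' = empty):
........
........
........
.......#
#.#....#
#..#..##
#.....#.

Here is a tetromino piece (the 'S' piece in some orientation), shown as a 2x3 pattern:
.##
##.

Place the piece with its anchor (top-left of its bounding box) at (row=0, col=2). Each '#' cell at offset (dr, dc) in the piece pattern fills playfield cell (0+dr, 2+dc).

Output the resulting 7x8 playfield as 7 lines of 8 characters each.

Answer: ...##...
..##....
........
.......#
#.#....#
#..#..##
#.....#.

Derivation:
Fill (0+0,2+1) = (0,3)
Fill (0+0,2+2) = (0,4)
Fill (0+1,2+0) = (1,2)
Fill (0+1,2+1) = (1,3)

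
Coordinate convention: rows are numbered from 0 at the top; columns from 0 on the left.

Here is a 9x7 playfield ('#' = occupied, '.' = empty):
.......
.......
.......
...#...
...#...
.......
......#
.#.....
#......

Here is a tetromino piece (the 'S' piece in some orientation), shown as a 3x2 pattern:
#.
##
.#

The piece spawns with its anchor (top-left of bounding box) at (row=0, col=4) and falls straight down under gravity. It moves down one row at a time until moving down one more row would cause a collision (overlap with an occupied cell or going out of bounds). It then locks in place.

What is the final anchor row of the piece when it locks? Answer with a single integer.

Spawn at (row=0, col=4). Try each row:
  row 0: fits
  row 1: fits
  row 2: fits
  row 3: fits
  row 4: fits
  row 5: fits
  row 6: fits
  row 7: blocked -> lock at row 6

Answer: 6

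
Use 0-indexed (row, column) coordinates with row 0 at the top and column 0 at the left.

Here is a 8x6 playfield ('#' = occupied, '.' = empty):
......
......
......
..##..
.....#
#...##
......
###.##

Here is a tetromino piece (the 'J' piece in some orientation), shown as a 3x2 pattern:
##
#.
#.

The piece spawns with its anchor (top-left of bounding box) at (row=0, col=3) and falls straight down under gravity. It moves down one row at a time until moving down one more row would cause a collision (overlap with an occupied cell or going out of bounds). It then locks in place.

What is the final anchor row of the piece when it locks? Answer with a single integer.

Answer: 0

Derivation:
Spawn at (row=0, col=3). Try each row:
  row 0: fits
  row 1: blocked -> lock at row 0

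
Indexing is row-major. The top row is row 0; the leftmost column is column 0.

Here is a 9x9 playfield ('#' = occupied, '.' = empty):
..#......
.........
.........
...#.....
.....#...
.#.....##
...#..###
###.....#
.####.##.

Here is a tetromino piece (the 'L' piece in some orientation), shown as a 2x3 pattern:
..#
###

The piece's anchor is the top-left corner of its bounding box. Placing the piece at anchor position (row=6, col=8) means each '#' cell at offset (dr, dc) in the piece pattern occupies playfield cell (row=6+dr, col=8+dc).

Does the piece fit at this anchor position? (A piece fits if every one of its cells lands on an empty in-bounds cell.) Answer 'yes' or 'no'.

Check each piece cell at anchor (6, 8):
  offset (0,2) -> (6,10): out of bounds -> FAIL
  offset (1,0) -> (7,8): occupied ('#') -> FAIL
  offset (1,1) -> (7,9): out of bounds -> FAIL
  offset (1,2) -> (7,10): out of bounds -> FAIL
All cells valid: no

Answer: no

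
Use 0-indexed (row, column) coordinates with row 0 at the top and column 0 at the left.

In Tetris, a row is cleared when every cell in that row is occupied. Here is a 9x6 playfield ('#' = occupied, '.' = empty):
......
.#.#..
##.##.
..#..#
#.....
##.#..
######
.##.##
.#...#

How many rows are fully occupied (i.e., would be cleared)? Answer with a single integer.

Answer: 1

Derivation:
Check each row:
  row 0: 6 empty cells -> not full
  row 1: 4 empty cells -> not full
  row 2: 2 empty cells -> not full
  row 3: 4 empty cells -> not full
  row 4: 5 empty cells -> not full
  row 5: 3 empty cells -> not full
  row 6: 0 empty cells -> FULL (clear)
  row 7: 2 empty cells -> not full
  row 8: 4 empty cells -> not full
Total rows cleared: 1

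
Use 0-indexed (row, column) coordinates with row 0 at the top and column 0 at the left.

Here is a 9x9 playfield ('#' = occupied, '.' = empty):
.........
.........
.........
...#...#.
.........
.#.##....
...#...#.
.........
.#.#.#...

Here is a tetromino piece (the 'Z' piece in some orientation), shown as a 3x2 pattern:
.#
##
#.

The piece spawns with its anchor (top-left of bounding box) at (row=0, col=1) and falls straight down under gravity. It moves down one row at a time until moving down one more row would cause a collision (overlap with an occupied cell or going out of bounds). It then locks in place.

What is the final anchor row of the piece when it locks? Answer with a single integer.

Spawn at (row=0, col=1). Try each row:
  row 0: fits
  row 1: fits
  row 2: fits
  row 3: blocked -> lock at row 2

Answer: 2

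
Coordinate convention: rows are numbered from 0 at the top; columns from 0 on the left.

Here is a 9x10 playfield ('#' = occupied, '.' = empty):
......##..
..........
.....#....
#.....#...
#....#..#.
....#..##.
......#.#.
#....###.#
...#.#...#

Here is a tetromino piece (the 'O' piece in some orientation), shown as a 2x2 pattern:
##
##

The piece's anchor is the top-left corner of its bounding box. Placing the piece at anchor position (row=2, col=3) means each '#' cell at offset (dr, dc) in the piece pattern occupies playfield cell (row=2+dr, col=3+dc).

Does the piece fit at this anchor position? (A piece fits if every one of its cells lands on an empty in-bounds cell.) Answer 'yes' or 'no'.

Answer: yes

Derivation:
Check each piece cell at anchor (2, 3):
  offset (0,0) -> (2,3): empty -> OK
  offset (0,1) -> (2,4): empty -> OK
  offset (1,0) -> (3,3): empty -> OK
  offset (1,1) -> (3,4): empty -> OK
All cells valid: yes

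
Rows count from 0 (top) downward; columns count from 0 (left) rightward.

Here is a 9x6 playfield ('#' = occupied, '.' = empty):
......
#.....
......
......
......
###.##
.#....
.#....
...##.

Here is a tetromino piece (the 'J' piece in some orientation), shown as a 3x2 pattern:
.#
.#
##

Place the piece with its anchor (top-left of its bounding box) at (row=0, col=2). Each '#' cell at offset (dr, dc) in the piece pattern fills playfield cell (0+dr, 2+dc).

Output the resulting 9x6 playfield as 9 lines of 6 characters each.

Fill (0+0,2+1) = (0,3)
Fill (0+1,2+1) = (1,3)
Fill (0+2,2+0) = (2,2)
Fill (0+2,2+1) = (2,3)

Answer: ...#..
#..#..
..##..
......
......
###.##
.#....
.#....
...##.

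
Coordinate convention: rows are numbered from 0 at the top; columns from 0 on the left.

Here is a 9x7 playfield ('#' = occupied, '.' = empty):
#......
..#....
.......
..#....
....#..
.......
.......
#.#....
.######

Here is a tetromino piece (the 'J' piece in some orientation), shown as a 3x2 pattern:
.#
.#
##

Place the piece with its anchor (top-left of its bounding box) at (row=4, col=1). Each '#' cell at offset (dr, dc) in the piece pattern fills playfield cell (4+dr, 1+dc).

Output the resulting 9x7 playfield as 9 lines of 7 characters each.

Answer: #......
..#....
.......
..#....
..#.#..
..#....
.##....
#.#....
.######

Derivation:
Fill (4+0,1+1) = (4,2)
Fill (4+1,1+1) = (5,2)
Fill (4+2,1+0) = (6,1)
Fill (4+2,1+1) = (6,2)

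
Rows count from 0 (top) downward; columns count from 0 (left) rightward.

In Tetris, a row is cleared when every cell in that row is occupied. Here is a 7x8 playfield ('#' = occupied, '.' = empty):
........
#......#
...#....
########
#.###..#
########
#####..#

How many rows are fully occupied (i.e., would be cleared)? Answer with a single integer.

Answer: 2

Derivation:
Check each row:
  row 0: 8 empty cells -> not full
  row 1: 6 empty cells -> not full
  row 2: 7 empty cells -> not full
  row 3: 0 empty cells -> FULL (clear)
  row 4: 3 empty cells -> not full
  row 5: 0 empty cells -> FULL (clear)
  row 6: 2 empty cells -> not full
Total rows cleared: 2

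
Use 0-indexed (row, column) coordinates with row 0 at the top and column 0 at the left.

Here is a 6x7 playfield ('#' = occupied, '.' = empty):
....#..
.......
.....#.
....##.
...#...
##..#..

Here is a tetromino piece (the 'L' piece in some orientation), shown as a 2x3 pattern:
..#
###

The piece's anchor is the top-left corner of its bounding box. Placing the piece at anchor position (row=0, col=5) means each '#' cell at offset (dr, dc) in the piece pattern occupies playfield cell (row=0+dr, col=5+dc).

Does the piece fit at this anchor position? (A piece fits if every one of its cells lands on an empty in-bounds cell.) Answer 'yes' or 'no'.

Answer: no

Derivation:
Check each piece cell at anchor (0, 5):
  offset (0,2) -> (0,7): out of bounds -> FAIL
  offset (1,0) -> (1,5): empty -> OK
  offset (1,1) -> (1,6): empty -> OK
  offset (1,2) -> (1,7): out of bounds -> FAIL
All cells valid: no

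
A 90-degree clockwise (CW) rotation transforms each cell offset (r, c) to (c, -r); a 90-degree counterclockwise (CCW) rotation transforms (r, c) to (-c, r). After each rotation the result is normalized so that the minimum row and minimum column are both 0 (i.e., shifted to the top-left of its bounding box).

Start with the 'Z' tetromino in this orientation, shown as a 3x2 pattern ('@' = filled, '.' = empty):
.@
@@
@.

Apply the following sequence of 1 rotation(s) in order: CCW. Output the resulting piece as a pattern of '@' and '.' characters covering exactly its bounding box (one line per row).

Start:
.@
@@
@.
After rotation 1 (CCW):
@@.
.@@

Answer: @@.
.@@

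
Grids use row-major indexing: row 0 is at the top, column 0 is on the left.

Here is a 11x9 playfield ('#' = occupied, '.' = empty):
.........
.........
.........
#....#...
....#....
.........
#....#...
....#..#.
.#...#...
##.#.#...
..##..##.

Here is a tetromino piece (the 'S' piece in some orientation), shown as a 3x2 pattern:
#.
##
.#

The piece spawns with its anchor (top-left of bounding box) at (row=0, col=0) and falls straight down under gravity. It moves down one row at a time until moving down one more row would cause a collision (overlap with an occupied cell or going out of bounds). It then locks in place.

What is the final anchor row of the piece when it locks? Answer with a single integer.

Spawn at (row=0, col=0). Try each row:
  row 0: fits
  row 1: fits
  row 2: blocked -> lock at row 1

Answer: 1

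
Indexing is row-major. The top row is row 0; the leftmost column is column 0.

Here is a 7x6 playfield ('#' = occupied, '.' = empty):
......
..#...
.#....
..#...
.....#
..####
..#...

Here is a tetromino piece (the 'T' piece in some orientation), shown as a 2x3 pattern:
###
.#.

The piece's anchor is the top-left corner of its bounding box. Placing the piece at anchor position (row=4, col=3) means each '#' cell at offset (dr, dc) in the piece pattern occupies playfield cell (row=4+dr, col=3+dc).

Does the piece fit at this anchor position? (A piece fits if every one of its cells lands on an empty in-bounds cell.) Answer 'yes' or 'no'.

Answer: no

Derivation:
Check each piece cell at anchor (4, 3):
  offset (0,0) -> (4,3): empty -> OK
  offset (0,1) -> (4,4): empty -> OK
  offset (0,2) -> (4,5): occupied ('#') -> FAIL
  offset (1,1) -> (5,4): occupied ('#') -> FAIL
All cells valid: no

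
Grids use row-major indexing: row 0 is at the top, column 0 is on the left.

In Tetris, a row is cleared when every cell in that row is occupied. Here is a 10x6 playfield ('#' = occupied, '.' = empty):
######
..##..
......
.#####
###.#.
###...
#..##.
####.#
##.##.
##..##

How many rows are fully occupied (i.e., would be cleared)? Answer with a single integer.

Check each row:
  row 0: 0 empty cells -> FULL (clear)
  row 1: 4 empty cells -> not full
  row 2: 6 empty cells -> not full
  row 3: 1 empty cell -> not full
  row 4: 2 empty cells -> not full
  row 5: 3 empty cells -> not full
  row 6: 3 empty cells -> not full
  row 7: 1 empty cell -> not full
  row 8: 2 empty cells -> not full
  row 9: 2 empty cells -> not full
Total rows cleared: 1

Answer: 1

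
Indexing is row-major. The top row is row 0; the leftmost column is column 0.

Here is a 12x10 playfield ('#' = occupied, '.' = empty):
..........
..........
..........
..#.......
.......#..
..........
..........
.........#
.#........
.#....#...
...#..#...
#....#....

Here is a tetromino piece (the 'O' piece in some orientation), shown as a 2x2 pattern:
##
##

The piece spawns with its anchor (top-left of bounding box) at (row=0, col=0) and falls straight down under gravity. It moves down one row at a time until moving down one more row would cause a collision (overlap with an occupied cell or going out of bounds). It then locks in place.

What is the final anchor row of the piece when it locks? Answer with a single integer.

Answer: 6

Derivation:
Spawn at (row=0, col=0). Try each row:
  row 0: fits
  row 1: fits
  row 2: fits
  row 3: fits
  row 4: fits
  row 5: fits
  row 6: fits
  row 7: blocked -> lock at row 6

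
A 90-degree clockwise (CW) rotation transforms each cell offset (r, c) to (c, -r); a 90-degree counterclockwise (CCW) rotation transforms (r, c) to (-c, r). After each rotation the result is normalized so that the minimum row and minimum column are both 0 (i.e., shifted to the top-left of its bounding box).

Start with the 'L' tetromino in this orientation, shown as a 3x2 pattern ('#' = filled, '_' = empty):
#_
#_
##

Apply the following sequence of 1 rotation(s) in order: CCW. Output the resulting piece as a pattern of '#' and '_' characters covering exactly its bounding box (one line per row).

Answer: __#
###

Derivation:
Start:
#_
#_
##
After rotation 1 (CCW):
__#
###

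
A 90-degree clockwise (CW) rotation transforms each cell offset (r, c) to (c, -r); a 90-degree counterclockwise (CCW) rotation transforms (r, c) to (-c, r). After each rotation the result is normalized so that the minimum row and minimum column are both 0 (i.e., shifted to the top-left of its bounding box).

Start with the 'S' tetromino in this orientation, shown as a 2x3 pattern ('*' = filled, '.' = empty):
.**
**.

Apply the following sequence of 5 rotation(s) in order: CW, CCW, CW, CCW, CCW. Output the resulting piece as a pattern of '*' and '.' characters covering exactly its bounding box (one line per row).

Answer: *.
**
.*

Derivation:
Start:
.**
**.
After rotation 1 (CW):
*.
**
.*
After rotation 2 (CCW):
.**
**.
After rotation 3 (CW):
*.
**
.*
After rotation 4 (CCW):
.**
**.
After rotation 5 (CCW):
*.
**
.*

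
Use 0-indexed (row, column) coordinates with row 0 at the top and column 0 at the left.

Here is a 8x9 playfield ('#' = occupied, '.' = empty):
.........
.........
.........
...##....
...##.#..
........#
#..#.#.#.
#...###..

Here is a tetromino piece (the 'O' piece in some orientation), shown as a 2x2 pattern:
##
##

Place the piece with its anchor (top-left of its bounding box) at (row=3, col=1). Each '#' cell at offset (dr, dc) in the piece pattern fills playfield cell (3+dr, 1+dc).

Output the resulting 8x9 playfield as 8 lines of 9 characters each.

Fill (3+0,1+0) = (3,1)
Fill (3+0,1+1) = (3,2)
Fill (3+1,1+0) = (4,1)
Fill (3+1,1+1) = (4,2)

Answer: .........
.........
.........
.####....
.####.#..
........#
#..#.#.#.
#...###..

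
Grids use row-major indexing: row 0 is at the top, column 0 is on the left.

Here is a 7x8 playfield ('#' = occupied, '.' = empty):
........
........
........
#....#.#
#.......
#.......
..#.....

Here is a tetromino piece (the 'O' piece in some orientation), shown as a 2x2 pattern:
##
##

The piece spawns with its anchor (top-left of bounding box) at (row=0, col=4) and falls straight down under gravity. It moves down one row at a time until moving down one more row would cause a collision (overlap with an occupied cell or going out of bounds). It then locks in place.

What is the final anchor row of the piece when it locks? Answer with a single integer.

Spawn at (row=0, col=4). Try each row:
  row 0: fits
  row 1: fits
  row 2: blocked -> lock at row 1

Answer: 1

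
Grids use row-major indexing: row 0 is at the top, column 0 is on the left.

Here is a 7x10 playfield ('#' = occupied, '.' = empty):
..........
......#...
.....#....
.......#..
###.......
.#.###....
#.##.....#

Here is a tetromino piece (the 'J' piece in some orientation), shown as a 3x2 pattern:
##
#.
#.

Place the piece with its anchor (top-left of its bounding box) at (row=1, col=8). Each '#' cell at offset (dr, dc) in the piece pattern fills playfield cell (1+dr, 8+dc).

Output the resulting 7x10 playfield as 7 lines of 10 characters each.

Fill (1+0,8+0) = (1,8)
Fill (1+0,8+1) = (1,9)
Fill (1+1,8+0) = (2,8)
Fill (1+2,8+0) = (3,8)

Answer: ..........
......#.##
.....#..#.
.......##.
###.......
.#.###....
#.##.....#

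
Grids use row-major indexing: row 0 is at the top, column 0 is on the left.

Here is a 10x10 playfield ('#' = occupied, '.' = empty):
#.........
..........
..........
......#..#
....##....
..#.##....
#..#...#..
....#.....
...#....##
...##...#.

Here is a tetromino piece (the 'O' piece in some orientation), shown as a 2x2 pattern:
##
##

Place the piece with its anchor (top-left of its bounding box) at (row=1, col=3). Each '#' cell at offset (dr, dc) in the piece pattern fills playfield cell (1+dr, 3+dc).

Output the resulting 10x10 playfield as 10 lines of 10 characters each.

Answer: #.........
...##.....
...##.....
......#..#
....##....
..#.##....
#..#...#..
....#.....
...#....##
...##...#.

Derivation:
Fill (1+0,3+0) = (1,3)
Fill (1+0,3+1) = (1,4)
Fill (1+1,3+0) = (2,3)
Fill (1+1,3+1) = (2,4)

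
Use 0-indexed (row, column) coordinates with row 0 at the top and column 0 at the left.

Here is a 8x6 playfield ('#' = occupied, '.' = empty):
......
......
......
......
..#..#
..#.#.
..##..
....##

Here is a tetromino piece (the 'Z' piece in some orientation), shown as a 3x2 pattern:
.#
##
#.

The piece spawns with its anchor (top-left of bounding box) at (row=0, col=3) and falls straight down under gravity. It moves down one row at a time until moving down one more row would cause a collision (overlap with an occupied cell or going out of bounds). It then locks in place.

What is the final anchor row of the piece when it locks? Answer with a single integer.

Answer: 3

Derivation:
Spawn at (row=0, col=3). Try each row:
  row 0: fits
  row 1: fits
  row 2: fits
  row 3: fits
  row 4: blocked -> lock at row 3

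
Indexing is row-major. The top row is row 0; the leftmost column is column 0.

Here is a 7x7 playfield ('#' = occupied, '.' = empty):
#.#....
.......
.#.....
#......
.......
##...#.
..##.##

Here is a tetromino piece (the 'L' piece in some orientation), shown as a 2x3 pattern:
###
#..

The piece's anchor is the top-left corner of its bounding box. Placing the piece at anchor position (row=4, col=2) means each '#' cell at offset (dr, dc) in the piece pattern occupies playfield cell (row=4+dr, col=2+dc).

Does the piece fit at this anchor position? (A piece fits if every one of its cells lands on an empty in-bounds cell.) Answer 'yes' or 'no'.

Check each piece cell at anchor (4, 2):
  offset (0,0) -> (4,2): empty -> OK
  offset (0,1) -> (4,3): empty -> OK
  offset (0,2) -> (4,4): empty -> OK
  offset (1,0) -> (5,2): empty -> OK
All cells valid: yes

Answer: yes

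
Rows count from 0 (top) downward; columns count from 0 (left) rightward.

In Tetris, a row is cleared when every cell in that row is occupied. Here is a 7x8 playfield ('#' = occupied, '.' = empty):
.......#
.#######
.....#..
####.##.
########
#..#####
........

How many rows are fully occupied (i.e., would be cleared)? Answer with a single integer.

Answer: 1

Derivation:
Check each row:
  row 0: 7 empty cells -> not full
  row 1: 1 empty cell -> not full
  row 2: 7 empty cells -> not full
  row 3: 2 empty cells -> not full
  row 4: 0 empty cells -> FULL (clear)
  row 5: 2 empty cells -> not full
  row 6: 8 empty cells -> not full
Total rows cleared: 1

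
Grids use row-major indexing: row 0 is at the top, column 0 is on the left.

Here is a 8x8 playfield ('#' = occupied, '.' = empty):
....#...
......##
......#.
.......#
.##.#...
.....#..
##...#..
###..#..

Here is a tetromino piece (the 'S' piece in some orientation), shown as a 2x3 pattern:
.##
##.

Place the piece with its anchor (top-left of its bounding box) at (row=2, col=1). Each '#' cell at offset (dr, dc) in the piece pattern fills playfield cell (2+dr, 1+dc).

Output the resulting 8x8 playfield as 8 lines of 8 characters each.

Fill (2+0,1+1) = (2,2)
Fill (2+0,1+2) = (2,3)
Fill (2+1,1+0) = (3,1)
Fill (2+1,1+1) = (3,2)

Answer: ....#...
......##
..##..#.
.##....#
.##.#...
.....#..
##...#..
###..#..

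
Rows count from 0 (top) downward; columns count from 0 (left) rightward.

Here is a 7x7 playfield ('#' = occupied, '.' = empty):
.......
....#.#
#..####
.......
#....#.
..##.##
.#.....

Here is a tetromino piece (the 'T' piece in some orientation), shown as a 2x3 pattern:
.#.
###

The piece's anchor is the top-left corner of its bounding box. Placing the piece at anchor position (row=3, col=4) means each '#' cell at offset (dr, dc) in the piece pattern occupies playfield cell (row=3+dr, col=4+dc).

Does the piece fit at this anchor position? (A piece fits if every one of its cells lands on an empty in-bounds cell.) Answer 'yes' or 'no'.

Check each piece cell at anchor (3, 4):
  offset (0,1) -> (3,5): empty -> OK
  offset (1,0) -> (4,4): empty -> OK
  offset (1,1) -> (4,5): occupied ('#') -> FAIL
  offset (1,2) -> (4,6): empty -> OK
All cells valid: no

Answer: no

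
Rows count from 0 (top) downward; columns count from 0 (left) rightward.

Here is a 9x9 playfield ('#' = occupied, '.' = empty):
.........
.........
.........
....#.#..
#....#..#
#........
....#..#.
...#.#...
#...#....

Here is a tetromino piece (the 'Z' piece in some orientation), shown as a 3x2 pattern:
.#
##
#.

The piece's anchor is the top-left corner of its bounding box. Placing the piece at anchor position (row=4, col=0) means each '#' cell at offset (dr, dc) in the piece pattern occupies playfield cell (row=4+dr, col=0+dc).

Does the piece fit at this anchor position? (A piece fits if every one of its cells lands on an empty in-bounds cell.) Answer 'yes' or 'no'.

Answer: no

Derivation:
Check each piece cell at anchor (4, 0):
  offset (0,1) -> (4,1): empty -> OK
  offset (1,0) -> (5,0): occupied ('#') -> FAIL
  offset (1,1) -> (5,1): empty -> OK
  offset (2,0) -> (6,0): empty -> OK
All cells valid: no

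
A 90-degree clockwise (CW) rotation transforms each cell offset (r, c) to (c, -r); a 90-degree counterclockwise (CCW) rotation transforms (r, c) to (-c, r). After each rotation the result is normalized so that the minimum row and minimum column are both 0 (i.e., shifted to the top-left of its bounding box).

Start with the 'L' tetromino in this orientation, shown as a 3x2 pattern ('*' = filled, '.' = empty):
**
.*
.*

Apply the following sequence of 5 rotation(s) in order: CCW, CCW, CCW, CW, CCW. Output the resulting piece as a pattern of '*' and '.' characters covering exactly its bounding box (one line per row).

Start:
**
.*
.*
After rotation 1 (CCW):
***
*..
After rotation 2 (CCW):
*.
*.
**
After rotation 3 (CCW):
..*
***
After rotation 4 (CW):
*.
*.
**
After rotation 5 (CCW):
..*
***

Answer: ..*
***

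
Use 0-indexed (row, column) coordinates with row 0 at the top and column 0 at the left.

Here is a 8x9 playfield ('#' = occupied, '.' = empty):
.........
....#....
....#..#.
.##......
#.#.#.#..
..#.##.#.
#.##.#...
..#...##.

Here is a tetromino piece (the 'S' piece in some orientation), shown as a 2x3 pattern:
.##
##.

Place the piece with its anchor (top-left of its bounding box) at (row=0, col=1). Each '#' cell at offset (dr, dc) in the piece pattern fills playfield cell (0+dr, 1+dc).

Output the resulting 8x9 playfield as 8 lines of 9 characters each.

Fill (0+0,1+1) = (0,2)
Fill (0+0,1+2) = (0,3)
Fill (0+1,1+0) = (1,1)
Fill (0+1,1+1) = (1,2)

Answer: ..##.....
.##.#....
....#..#.
.##......
#.#.#.#..
..#.##.#.
#.##.#...
..#...##.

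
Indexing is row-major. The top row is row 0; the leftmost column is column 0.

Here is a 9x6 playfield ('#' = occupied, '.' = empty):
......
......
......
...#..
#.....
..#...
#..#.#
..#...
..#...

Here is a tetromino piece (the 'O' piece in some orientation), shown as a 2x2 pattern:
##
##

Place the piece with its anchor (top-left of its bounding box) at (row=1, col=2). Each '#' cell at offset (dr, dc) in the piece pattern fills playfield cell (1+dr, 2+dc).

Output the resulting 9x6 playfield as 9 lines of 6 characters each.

Answer: ......
..##..
..##..
...#..
#.....
..#...
#..#.#
..#...
..#...

Derivation:
Fill (1+0,2+0) = (1,2)
Fill (1+0,2+1) = (1,3)
Fill (1+1,2+0) = (2,2)
Fill (1+1,2+1) = (2,3)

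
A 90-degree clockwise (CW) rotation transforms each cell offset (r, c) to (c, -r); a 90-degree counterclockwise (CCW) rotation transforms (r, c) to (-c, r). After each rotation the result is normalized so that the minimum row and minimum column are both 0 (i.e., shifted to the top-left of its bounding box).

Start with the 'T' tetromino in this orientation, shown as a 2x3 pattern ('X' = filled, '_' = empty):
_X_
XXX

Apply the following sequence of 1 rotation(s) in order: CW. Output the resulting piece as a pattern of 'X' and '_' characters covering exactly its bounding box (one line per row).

Answer: X_
XX
X_

Derivation:
Start:
_X_
XXX
After rotation 1 (CW):
X_
XX
X_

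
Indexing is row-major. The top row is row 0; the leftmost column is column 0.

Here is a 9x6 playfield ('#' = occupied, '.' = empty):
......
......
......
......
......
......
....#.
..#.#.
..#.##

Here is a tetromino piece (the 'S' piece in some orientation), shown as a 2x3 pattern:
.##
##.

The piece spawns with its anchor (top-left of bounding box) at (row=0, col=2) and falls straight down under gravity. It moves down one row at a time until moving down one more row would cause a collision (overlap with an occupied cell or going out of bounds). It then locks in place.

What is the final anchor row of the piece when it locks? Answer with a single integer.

Answer: 5

Derivation:
Spawn at (row=0, col=2). Try each row:
  row 0: fits
  row 1: fits
  row 2: fits
  row 3: fits
  row 4: fits
  row 5: fits
  row 6: blocked -> lock at row 5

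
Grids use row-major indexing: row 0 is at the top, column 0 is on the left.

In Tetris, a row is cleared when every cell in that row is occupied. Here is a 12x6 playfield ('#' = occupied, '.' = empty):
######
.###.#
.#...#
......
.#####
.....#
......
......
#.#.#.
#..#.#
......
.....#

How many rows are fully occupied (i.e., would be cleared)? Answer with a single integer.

Check each row:
  row 0: 0 empty cells -> FULL (clear)
  row 1: 2 empty cells -> not full
  row 2: 4 empty cells -> not full
  row 3: 6 empty cells -> not full
  row 4: 1 empty cell -> not full
  row 5: 5 empty cells -> not full
  row 6: 6 empty cells -> not full
  row 7: 6 empty cells -> not full
  row 8: 3 empty cells -> not full
  row 9: 3 empty cells -> not full
  row 10: 6 empty cells -> not full
  row 11: 5 empty cells -> not full
Total rows cleared: 1

Answer: 1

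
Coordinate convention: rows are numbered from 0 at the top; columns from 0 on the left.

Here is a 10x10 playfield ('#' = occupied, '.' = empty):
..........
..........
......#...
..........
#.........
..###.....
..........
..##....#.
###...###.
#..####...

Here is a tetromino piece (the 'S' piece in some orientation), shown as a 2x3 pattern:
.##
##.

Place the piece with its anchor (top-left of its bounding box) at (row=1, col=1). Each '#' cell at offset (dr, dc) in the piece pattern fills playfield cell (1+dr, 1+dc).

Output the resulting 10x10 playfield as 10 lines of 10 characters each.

Answer: ..........
..##......
.##...#...
..........
#.........
..###.....
..........
..##....#.
###...###.
#..####...

Derivation:
Fill (1+0,1+1) = (1,2)
Fill (1+0,1+2) = (1,3)
Fill (1+1,1+0) = (2,1)
Fill (1+1,1+1) = (2,2)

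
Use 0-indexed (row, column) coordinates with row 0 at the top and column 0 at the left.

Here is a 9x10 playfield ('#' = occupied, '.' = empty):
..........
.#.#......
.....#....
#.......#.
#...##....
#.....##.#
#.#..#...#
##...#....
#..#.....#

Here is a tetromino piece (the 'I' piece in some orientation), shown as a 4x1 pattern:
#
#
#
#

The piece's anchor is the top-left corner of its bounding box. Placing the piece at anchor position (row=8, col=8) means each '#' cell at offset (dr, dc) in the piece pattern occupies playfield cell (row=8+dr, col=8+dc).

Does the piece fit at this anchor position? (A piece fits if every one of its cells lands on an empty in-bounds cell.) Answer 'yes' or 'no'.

Check each piece cell at anchor (8, 8):
  offset (0,0) -> (8,8): empty -> OK
  offset (1,0) -> (9,8): out of bounds -> FAIL
  offset (2,0) -> (10,8): out of bounds -> FAIL
  offset (3,0) -> (11,8): out of bounds -> FAIL
All cells valid: no

Answer: no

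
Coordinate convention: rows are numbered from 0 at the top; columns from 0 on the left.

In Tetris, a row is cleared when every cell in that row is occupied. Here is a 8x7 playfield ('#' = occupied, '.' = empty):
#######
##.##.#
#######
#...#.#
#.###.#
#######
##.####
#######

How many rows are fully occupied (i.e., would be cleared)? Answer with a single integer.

Answer: 4

Derivation:
Check each row:
  row 0: 0 empty cells -> FULL (clear)
  row 1: 2 empty cells -> not full
  row 2: 0 empty cells -> FULL (clear)
  row 3: 4 empty cells -> not full
  row 4: 2 empty cells -> not full
  row 5: 0 empty cells -> FULL (clear)
  row 6: 1 empty cell -> not full
  row 7: 0 empty cells -> FULL (clear)
Total rows cleared: 4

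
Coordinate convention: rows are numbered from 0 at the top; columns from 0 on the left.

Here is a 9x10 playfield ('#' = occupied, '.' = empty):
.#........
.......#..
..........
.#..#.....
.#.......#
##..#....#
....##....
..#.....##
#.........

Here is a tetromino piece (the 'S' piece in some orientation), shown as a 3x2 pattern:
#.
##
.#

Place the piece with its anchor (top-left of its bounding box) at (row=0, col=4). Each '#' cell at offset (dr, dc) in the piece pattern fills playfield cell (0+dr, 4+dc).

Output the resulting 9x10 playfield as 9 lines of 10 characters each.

Fill (0+0,4+0) = (0,4)
Fill (0+1,4+0) = (1,4)
Fill (0+1,4+1) = (1,5)
Fill (0+2,4+1) = (2,5)

Answer: .#..#.....
....##.#..
.....#....
.#..#.....
.#.......#
##..#....#
....##....
..#.....##
#.........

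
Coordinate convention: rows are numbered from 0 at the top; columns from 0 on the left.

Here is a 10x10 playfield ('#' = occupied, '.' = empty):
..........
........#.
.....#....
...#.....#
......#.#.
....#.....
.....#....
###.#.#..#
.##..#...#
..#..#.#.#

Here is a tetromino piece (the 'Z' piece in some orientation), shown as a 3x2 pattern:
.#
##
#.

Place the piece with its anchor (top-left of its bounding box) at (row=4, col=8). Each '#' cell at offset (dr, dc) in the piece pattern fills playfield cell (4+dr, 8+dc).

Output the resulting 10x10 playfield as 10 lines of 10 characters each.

Answer: ..........
........#.
.....#....
...#.....#
......#.##
....#...##
.....#..#.
###.#.#..#
.##..#...#
..#..#.#.#

Derivation:
Fill (4+0,8+1) = (4,9)
Fill (4+1,8+0) = (5,8)
Fill (4+1,8+1) = (5,9)
Fill (4+2,8+0) = (6,8)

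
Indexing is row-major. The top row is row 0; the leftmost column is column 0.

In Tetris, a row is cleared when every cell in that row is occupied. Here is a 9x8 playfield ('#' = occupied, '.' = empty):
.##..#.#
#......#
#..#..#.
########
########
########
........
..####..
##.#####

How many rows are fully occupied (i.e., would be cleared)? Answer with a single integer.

Check each row:
  row 0: 4 empty cells -> not full
  row 1: 6 empty cells -> not full
  row 2: 5 empty cells -> not full
  row 3: 0 empty cells -> FULL (clear)
  row 4: 0 empty cells -> FULL (clear)
  row 5: 0 empty cells -> FULL (clear)
  row 6: 8 empty cells -> not full
  row 7: 4 empty cells -> not full
  row 8: 1 empty cell -> not full
Total rows cleared: 3

Answer: 3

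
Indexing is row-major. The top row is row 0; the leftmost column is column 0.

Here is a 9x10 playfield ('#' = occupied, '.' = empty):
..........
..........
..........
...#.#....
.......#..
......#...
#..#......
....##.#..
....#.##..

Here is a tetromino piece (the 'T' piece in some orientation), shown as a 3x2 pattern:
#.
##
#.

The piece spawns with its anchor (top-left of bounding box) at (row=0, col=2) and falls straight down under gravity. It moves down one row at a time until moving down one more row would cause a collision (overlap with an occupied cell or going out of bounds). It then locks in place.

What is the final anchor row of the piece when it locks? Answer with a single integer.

Spawn at (row=0, col=2). Try each row:
  row 0: fits
  row 1: fits
  row 2: blocked -> lock at row 1

Answer: 1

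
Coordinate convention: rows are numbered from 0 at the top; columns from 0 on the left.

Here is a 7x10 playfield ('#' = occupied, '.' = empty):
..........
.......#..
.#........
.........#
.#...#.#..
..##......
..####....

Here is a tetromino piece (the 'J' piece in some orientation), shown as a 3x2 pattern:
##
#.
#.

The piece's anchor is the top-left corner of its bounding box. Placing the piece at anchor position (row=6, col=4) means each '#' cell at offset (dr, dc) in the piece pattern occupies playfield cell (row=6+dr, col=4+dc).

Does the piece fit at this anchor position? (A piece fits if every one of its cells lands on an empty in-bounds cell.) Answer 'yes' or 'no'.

Answer: no

Derivation:
Check each piece cell at anchor (6, 4):
  offset (0,0) -> (6,4): occupied ('#') -> FAIL
  offset (0,1) -> (6,5): occupied ('#') -> FAIL
  offset (1,0) -> (7,4): out of bounds -> FAIL
  offset (2,0) -> (8,4): out of bounds -> FAIL
All cells valid: no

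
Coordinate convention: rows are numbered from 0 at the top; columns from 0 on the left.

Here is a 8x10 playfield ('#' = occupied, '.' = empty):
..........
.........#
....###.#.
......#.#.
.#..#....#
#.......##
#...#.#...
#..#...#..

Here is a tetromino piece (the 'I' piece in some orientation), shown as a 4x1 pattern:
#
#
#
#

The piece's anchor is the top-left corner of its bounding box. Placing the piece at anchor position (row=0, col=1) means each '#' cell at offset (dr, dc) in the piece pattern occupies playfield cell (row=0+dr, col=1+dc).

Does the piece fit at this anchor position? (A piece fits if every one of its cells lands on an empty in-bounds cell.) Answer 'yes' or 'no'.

Answer: yes

Derivation:
Check each piece cell at anchor (0, 1):
  offset (0,0) -> (0,1): empty -> OK
  offset (1,0) -> (1,1): empty -> OK
  offset (2,0) -> (2,1): empty -> OK
  offset (3,0) -> (3,1): empty -> OK
All cells valid: yes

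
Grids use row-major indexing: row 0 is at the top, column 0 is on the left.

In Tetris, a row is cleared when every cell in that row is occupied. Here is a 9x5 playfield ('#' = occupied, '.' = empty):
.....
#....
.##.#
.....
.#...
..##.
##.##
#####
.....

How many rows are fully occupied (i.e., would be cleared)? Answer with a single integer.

Answer: 1

Derivation:
Check each row:
  row 0: 5 empty cells -> not full
  row 1: 4 empty cells -> not full
  row 2: 2 empty cells -> not full
  row 3: 5 empty cells -> not full
  row 4: 4 empty cells -> not full
  row 5: 3 empty cells -> not full
  row 6: 1 empty cell -> not full
  row 7: 0 empty cells -> FULL (clear)
  row 8: 5 empty cells -> not full
Total rows cleared: 1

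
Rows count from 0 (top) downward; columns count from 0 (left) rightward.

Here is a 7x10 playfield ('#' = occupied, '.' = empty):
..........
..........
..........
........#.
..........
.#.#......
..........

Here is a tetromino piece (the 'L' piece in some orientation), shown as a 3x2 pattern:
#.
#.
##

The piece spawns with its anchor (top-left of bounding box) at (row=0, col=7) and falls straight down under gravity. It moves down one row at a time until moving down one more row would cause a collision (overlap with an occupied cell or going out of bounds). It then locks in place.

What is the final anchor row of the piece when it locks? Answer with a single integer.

Spawn at (row=0, col=7). Try each row:
  row 0: fits
  row 1: blocked -> lock at row 0

Answer: 0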